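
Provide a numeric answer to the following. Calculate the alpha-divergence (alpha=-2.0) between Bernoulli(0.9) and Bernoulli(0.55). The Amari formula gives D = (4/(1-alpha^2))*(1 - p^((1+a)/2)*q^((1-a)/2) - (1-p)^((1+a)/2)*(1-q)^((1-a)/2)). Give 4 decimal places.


Amari alpha-divergence:
D = (4/(1-alpha^2))*(1 - p^((1+a)/2)*q^((1-a)/2) - (1-p)^((1+a)/2)*(1-q)^((1-a)/2)).
alpha = -2.0, p = 0.9, q = 0.55.
e1 = (1+alpha)/2 = -0.5, e2 = (1-alpha)/2 = 1.5.
t1 = p^e1 * q^e2 = 0.9^-0.5 * 0.55^1.5 = 0.429955.
t2 = (1-p)^e1 * (1-q)^e2 = 0.1^-0.5 * 0.45^1.5 = 0.954594.
4/(1-alpha^2) = -1.333333.
D = -1.333333*(1 - 0.429955 - 0.954594) = 0.5127

0.5127


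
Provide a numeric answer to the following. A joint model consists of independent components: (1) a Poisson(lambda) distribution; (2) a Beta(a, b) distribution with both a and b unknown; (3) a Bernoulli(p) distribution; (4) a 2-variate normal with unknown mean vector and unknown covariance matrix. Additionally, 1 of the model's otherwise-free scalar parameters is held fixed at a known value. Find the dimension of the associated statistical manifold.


The dimension of a statistical manifold equals the number of free
(independent) real parameters of the model. For a product of independent
blocks the parameter counts add.
- Poisson (lambda): 1.
- Beta (a, b): 2.
- Bernoulli (p): 1.
- 2-variate normal: 2 (mean) + 2*3/2 = 3 (symmetric covariance) = 5.
Total = 1 + 2 + 1 + 5 = 9.
1 parameter(s) fixed at known values: 9 - 1 = 8.
Dimension = 8

8


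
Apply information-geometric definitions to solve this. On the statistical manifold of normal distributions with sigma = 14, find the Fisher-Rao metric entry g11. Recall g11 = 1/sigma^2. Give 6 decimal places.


For the 2-parameter normal family, the Fisher metric has:
  g11 = 1/sigma^2, g22 = 2/sigma^2.
sigma = 14, sigma^2 = 196.
g11 = 0.005102

0.005102


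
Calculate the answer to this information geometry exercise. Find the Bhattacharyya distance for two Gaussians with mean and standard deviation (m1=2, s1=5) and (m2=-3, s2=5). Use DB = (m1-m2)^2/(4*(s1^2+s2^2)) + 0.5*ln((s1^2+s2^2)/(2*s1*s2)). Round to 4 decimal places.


Bhattacharyya distance between two Gaussians:
DB = (m1-m2)^2/(4*(s1^2+s2^2)) + (1/2)*ln((s1^2+s2^2)/(2*s1*s2)).
(m1-m2)^2 = (5)^2 = 25.
s1^2+s2^2 = 25 + 25 = 50.
term1 = 25/200 = 0.125.
term2 = 0.5*ln(50/50.0) = 0.0.
DB = 0.125 + 0.0 = 0.1250

0.1250


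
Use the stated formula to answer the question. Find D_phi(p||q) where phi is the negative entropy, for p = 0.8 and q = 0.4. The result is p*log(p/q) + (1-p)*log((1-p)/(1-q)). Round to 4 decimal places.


Bregman divergence with negative entropy generator:
D = p*log(p/q) + (1-p)*log((1-p)/(1-q)).
p = 0.8, q = 0.4.
p*log(p/q) = 0.8*log(0.8/0.4) = 0.554518.
(1-p)*log((1-p)/(1-q)) = 0.2*log(0.2/0.6) = -0.219722.
D = 0.554518 + -0.219722 = 0.3348

0.3348


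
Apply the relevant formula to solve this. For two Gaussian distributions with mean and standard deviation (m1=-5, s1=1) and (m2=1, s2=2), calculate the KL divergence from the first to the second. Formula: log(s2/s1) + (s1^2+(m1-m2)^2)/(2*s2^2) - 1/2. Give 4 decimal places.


KL divergence between normal distributions:
KL = log(s2/s1) + (s1^2 + (m1-m2)^2)/(2*s2^2) - 1/2.
log(2/1) = 0.693147.
(1^2 + (-5-1)^2)/(2*2^2) = (1 + 36)/8 = 4.625.
KL = 0.693147 + 4.625 - 0.5 = 4.8181

4.8181


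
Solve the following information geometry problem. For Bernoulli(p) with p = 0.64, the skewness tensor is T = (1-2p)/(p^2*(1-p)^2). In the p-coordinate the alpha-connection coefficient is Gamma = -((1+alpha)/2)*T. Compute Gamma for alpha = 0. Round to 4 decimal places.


Skewness (Amari-Chentsov) tensor: T = (1-2p)/(p^2*(1-p)^2).
p = 0.64, 1-2p = -0.28, p^2 = 0.4096, (1-p)^2 = 0.1296.
T = -0.28/(0.4096 * 0.1296) = -5.274643.
In the p-coordinate, Gamma^(alpha) = Gamma^(0) - (alpha/2)*T with Gamma^(0) = (1/2)*g'(p) = -T/2,
so Gamma^(alpha) = -((1+alpha)/2)*T.
alpha = 0, -(1+alpha)/2 = -0.5.
Gamma = -0.5 * -5.274643 = 2.6373

2.6373


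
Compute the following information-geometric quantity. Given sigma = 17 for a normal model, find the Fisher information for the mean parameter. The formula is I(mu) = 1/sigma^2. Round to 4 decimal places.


The Fisher information for the mean of a normal distribution is I(mu) = 1/sigma^2.
sigma = 17, so sigma^2 = 289.
I(mu) = 1/289 = 0.0035

0.0035


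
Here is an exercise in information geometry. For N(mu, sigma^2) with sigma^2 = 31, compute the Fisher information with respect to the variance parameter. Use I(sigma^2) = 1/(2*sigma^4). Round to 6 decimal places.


Fisher information for variance: I(sigma^2) = 1/(2*sigma^4).
sigma^2 = 31, so sigma^4 = 961.
I = 1/(2*961) = 1/1922 = 0.000520

0.000520


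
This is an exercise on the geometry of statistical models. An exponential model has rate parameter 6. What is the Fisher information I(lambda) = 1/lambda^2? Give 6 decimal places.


Fisher information for exponential: I(lambda) = 1/lambda^2.
lambda = 6, lambda^2 = 36.
I = 1/36 = 0.027778

0.027778


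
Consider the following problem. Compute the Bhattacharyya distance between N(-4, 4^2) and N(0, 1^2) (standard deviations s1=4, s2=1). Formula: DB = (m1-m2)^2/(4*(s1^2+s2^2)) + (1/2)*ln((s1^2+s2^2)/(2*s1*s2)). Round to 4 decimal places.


Bhattacharyya distance between two Gaussians:
DB = (m1-m2)^2/(4*(s1^2+s2^2)) + (1/2)*ln((s1^2+s2^2)/(2*s1*s2)).
(m1-m2)^2 = (-4)^2 = 16.
s1^2+s2^2 = 16 + 1 = 17.
term1 = 16/68 = 0.235294.
term2 = 0.5*ln(17/8.0) = 0.376886.
DB = 0.235294 + 0.376886 = 0.6122

0.6122


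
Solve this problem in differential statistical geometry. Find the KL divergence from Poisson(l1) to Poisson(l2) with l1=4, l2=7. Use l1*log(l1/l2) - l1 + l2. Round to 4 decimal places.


KL divergence for Poisson:
KL = l1*log(l1/l2) - l1 + l2.
l1 = 4, l2 = 7.
log(4/7) = -0.559616.
l1*log(l1/l2) = 4 * -0.559616 = -2.238463.
KL = -2.238463 - 4 + 7 = 0.7615

0.7615


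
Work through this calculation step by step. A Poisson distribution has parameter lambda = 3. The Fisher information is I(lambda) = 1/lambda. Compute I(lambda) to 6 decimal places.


Fisher information for Poisson: I(lambda) = 1/lambda.
lambda = 3.
I(lambda) = 1/3 = 0.333333

0.333333


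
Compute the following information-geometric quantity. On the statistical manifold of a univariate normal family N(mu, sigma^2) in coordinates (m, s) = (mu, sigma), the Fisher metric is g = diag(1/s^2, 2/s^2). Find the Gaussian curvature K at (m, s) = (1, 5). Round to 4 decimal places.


The metric has the form g = (A dm^2 + B ds^2)/s^2 with A = 1, B = 2.
Substitute u = sqrt(A/B)*m: g = B*(du^2 + ds^2)/s^2, i.e. B times the
Poincare upper half-plane metric, which has constant Gaussian curvature -1.
Scaling a 2D metric by a constant c divides the Gaussian curvature by c,
so K = -1/B = -1/(2) = -0.5000 everywhere (the point (m, s) = (1, 5) is irrelevant:
the curvature is constant).
The requested Gaussian curvature is K = -0.5000.

-0.5000


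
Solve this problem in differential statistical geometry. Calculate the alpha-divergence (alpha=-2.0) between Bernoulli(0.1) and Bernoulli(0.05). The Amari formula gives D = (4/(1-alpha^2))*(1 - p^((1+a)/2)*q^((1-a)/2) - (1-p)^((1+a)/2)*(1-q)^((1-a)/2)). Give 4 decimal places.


Amari alpha-divergence:
D = (4/(1-alpha^2))*(1 - p^((1+a)/2)*q^((1-a)/2) - (1-p)^((1+a)/2)*(1-q)^((1-a)/2)).
alpha = -2.0, p = 0.1, q = 0.05.
e1 = (1+alpha)/2 = -0.5, e2 = (1-alpha)/2 = 1.5.
t1 = p^e1 * q^e2 = 0.1^-0.5 * 0.05^1.5 = 0.035355.
t2 = (1-p)^e1 * (1-q)^e2 = 0.9^-0.5 * 0.95^1.5 = 0.976032.
4/(1-alpha^2) = -1.333333.
D = -1.333333*(1 - 0.035355 - 0.976032) = 0.0152

0.0152


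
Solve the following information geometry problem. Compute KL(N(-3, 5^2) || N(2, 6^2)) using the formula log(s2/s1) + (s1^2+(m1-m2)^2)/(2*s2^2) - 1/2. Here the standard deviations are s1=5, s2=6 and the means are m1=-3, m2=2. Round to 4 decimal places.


KL divergence between normal distributions:
KL = log(s2/s1) + (s1^2 + (m1-m2)^2)/(2*s2^2) - 1/2.
log(6/5) = 0.182322.
(5^2 + (-3-2)^2)/(2*6^2) = (25 + 25)/72 = 0.694444.
KL = 0.182322 + 0.694444 - 0.5 = 0.3768

0.3768


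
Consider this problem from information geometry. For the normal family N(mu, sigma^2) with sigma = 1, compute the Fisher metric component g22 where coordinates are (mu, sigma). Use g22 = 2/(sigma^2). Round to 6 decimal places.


For the 2-parameter normal family, the Fisher metric has:
  g11 = 1/sigma^2, g22 = 2/sigma^2.
sigma = 1, sigma^2 = 1.
g22 = 2.000000

2.000000


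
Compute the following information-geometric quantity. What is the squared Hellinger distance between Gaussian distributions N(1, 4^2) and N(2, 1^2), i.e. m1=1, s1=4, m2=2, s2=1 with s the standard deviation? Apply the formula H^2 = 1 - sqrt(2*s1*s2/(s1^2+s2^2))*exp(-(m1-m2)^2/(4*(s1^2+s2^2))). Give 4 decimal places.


Squared Hellinger distance for Gaussians:
H^2 = 1 - sqrt(2*s1*s2/(s1^2+s2^2)) * exp(-(m1-m2)^2/(4*(s1^2+s2^2))).
s1^2 = 16, s2^2 = 1, s1^2+s2^2 = 17.
sqrt(2*4*1/(17)) = 0.685994.
(m1-m2)^2 = (-1)^2 = 1.
exp(-1/(4*17)) = exp(-0.014706) = 0.985402.
H^2 = 1 - 0.685994*0.985402 = 0.3240

0.3240


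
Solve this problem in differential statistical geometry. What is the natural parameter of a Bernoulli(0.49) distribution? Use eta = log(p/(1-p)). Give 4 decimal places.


Natural parameter for Bernoulli: eta = log(p/(1-p)).
p = 0.49, 1-p = 0.51.
p/(1-p) = 0.960784.
eta = log(0.960784) = -0.0400

-0.0400


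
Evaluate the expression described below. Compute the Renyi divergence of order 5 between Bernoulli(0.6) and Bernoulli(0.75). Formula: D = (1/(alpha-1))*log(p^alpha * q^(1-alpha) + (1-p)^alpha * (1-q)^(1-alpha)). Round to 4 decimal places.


Renyi divergence of order alpha between Bernoulli distributions:
D = (1/(alpha-1))*log(p^alpha * q^(1-alpha) + (1-p)^alpha * (1-q)^(1-alpha)).
alpha = 5, p = 0.6, q = 0.75.
p^alpha * q^(1-alpha) = 0.6^5 * 0.75^-4 = 0.24576.
(1-p)^alpha * (1-q)^(1-alpha) = 0.4^5 * 0.25^-4 = 2.62144.
sum = 0.24576 + 2.62144 = 2.8672.
D = (1/4)*log(2.8672) = 0.2633

0.2633


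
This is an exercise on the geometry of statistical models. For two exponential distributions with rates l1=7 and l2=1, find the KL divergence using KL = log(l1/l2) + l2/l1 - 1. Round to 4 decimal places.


KL divergence for exponential family:
KL = log(l1/l2) + l2/l1 - 1.
log(7/1) = 1.94591.
1/7 = 0.142857.
KL = 1.94591 + 0.142857 - 1 = 1.0888

1.0888


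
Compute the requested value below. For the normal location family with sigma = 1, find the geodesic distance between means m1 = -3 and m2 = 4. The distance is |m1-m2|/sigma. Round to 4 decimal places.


On the fixed-variance normal subfamily, geodesic distance = |m1-m2|/sigma.
|-3 - 4| = 7.
sigma = 1.
d = 7/1 = 7.0000

7.0000


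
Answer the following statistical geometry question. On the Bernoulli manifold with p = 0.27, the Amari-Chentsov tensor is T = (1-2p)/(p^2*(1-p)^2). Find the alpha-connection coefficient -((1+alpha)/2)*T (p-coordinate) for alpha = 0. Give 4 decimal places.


Skewness (Amari-Chentsov) tensor: T = (1-2p)/(p^2*(1-p)^2).
p = 0.27, 1-2p = 0.46, p^2 = 0.0729, (1-p)^2 = 0.5329.
T = 0.46/(0.0729 * 0.5329) = 11.840896.
In the p-coordinate, Gamma^(alpha) = Gamma^(0) - (alpha/2)*T with Gamma^(0) = (1/2)*g'(p) = -T/2,
so Gamma^(alpha) = -((1+alpha)/2)*T.
alpha = 0, -(1+alpha)/2 = -0.5.
Gamma = -0.5 * 11.840896 = -5.9204

-5.9204


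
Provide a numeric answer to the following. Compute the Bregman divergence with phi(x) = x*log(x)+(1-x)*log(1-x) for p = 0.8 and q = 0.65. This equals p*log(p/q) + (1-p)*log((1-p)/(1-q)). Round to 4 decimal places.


Bregman divergence with negative entropy generator:
D = p*log(p/q) + (1-p)*log((1-p)/(1-q)).
p = 0.8, q = 0.65.
p*log(p/q) = 0.8*log(0.8/0.65) = 0.166111.
(1-p)*log((1-p)/(1-q)) = 0.2*log(0.2/0.35) = -0.111923.
D = 0.166111 + -0.111923 = 0.0542

0.0542


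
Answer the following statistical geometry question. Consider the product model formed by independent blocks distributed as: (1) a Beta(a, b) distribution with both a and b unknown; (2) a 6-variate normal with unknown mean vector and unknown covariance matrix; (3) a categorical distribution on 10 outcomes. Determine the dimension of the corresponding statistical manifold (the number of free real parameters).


The dimension of a statistical manifold equals the number of free
(independent) real parameters of the model. For a product of independent
blocks the parameter counts add.
- Beta (a, b): 2.
- 6-variate normal: 6 (mean) + 6*7/2 = 21 (symmetric covariance) = 27.
- categorical on 10 outcomes (probabilities sum to 1): 10-1 = 9.
Total = 2 + 27 + 9 = 38.
Dimension = 38

38


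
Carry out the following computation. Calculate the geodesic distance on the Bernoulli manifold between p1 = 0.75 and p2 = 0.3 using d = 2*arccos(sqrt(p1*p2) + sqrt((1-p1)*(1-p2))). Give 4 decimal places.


Geodesic distance on Bernoulli manifold:
d(p1,p2) = 2*arccos(sqrt(p1*p2) + sqrt((1-p1)*(1-p2))).
sqrt(p1*p2) = sqrt(0.75*0.3) = 0.474342.
sqrt((1-p1)*(1-p2)) = sqrt(0.25*0.7) = 0.41833.
arg = 0.474342 + 0.41833 = 0.892672.
d = 2*arccos(0.892672) = 0.9351

0.9351


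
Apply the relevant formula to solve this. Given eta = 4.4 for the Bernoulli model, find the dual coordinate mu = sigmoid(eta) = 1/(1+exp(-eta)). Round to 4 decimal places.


Dual coordinate (expectation parameter) for Bernoulli:
mu = 1/(1+exp(-eta)).
eta = 4.4.
exp(-eta) = exp(-4.4) = 0.012277.
mu = 1/(1+0.012277) = 0.9879

0.9879


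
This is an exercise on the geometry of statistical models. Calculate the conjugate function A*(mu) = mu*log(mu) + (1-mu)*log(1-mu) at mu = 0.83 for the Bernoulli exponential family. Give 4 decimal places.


Legendre transform for Bernoulli:
A*(mu) = mu*log(mu) + (1-mu)*log(1-mu).
mu = 0.83, 1-mu = 0.17.
mu*log(mu) = 0.83*log(0.83) = -0.154654.
(1-mu)*log(1-mu) = 0.17*log(0.17) = -0.301233.
A* = -0.154654 + -0.301233 = -0.4559

-0.4559


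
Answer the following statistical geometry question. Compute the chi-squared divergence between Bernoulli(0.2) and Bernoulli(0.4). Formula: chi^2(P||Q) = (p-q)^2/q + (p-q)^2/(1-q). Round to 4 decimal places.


Chi-squared divergence between Bernoulli distributions:
chi^2 = (p-q)^2/q + (p-q)^2/(1-q).
p = 0.2, q = 0.4, p-q = -0.2.
(p-q)^2 = 0.04.
term1 = 0.04/0.4 = 0.1.
term2 = 0.04/0.6 = 0.066667.
chi^2 = 0.1 + 0.066667 = 0.1667

0.1667


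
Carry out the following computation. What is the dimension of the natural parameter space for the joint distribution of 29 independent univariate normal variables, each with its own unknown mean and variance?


Exponential family dimension calculation:
Each univariate normal has two natural parameters (mu/sigma^2 and -1/(2 sigma^2)).
With 29 independent components, dim = 2 * 29 = 58.

58


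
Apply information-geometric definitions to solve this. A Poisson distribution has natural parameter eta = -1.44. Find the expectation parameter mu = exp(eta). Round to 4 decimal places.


Expectation parameter for Poisson exponential family:
mu = exp(eta).
eta = -1.44.
mu = exp(-1.44) = 0.2369

0.2369


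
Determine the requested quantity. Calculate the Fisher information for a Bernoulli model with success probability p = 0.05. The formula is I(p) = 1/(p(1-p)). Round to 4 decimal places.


For Bernoulli(p), Fisher information is I(p) = 1/(p*(1-p)).
p = 0.05, 1-p = 0.95.
p*(1-p) = 0.0475.
I(p) = 1/0.0475 = 21.0526

21.0526


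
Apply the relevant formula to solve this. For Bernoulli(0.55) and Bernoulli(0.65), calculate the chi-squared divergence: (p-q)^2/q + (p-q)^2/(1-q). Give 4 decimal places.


Chi-squared divergence between Bernoulli distributions:
chi^2 = (p-q)^2/q + (p-q)^2/(1-q).
p = 0.55, q = 0.65, p-q = -0.1.
(p-q)^2 = 0.01.
term1 = 0.01/0.65 = 0.015385.
term2 = 0.01/0.35 = 0.028571.
chi^2 = 0.015385 + 0.028571 = 0.0440

0.0440


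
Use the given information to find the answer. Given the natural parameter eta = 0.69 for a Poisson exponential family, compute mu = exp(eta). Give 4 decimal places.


Expectation parameter for Poisson exponential family:
mu = exp(eta).
eta = 0.69.
mu = exp(0.69) = 1.9937

1.9937


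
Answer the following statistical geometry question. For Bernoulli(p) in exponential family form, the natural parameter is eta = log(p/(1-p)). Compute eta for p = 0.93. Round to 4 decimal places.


Natural parameter for Bernoulli: eta = log(p/(1-p)).
p = 0.93, 1-p = 0.07.
p/(1-p) = 13.285714.
eta = log(13.285714) = 2.5867

2.5867


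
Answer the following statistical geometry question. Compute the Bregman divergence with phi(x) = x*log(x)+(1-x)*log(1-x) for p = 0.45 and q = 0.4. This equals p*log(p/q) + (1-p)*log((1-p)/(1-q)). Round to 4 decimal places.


Bregman divergence with negative entropy generator:
D = p*log(p/q) + (1-p)*log((1-p)/(1-q)).
p = 0.45, q = 0.4.
p*log(p/q) = 0.45*log(0.45/0.4) = 0.053002.
(1-p)*log((1-p)/(1-q)) = 0.55*log(0.55/0.6) = -0.047856.
D = 0.053002 + -0.047856 = 0.0051

0.0051


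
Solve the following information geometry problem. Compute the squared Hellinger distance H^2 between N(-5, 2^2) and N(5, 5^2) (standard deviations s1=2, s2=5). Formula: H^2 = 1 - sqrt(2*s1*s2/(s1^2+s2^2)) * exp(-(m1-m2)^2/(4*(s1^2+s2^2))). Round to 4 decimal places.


Squared Hellinger distance for Gaussians:
H^2 = 1 - sqrt(2*s1*s2/(s1^2+s2^2)) * exp(-(m1-m2)^2/(4*(s1^2+s2^2))).
s1^2 = 4, s2^2 = 25, s1^2+s2^2 = 29.
sqrt(2*2*5/(29)) = 0.830455.
(m1-m2)^2 = (-10)^2 = 100.
exp(-100/(4*29)) = exp(-0.862069) = 0.422287.
H^2 = 1 - 0.830455*0.422287 = 0.6493

0.6493


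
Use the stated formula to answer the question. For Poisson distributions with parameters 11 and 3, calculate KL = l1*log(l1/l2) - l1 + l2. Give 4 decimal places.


KL divergence for Poisson:
KL = l1*log(l1/l2) - l1 + l2.
l1 = 11, l2 = 3.
log(11/3) = 1.299283.
l1*log(l1/l2) = 11 * 1.299283 = 14.292113.
KL = 14.292113 - 11 + 3 = 6.2921

6.2921


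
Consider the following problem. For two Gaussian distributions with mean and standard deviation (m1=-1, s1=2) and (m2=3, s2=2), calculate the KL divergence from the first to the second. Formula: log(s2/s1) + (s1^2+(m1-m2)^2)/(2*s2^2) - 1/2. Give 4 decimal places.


KL divergence between normal distributions:
KL = log(s2/s1) + (s1^2 + (m1-m2)^2)/(2*s2^2) - 1/2.
log(2/2) = 0.0.
(2^2 + (-1-3)^2)/(2*2^2) = (4 + 16)/8 = 2.5.
KL = 0.0 + 2.5 - 0.5 = 2.0000

2.0000


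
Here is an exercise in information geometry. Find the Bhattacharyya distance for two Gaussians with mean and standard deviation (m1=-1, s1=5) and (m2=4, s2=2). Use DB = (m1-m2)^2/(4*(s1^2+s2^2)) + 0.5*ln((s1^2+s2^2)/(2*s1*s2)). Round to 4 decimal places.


Bhattacharyya distance between two Gaussians:
DB = (m1-m2)^2/(4*(s1^2+s2^2)) + (1/2)*ln((s1^2+s2^2)/(2*s1*s2)).
(m1-m2)^2 = (-5)^2 = 25.
s1^2+s2^2 = 25 + 4 = 29.
term1 = 25/116 = 0.215517.
term2 = 0.5*ln(29/20.0) = 0.185782.
DB = 0.215517 + 0.185782 = 0.4013

0.4013


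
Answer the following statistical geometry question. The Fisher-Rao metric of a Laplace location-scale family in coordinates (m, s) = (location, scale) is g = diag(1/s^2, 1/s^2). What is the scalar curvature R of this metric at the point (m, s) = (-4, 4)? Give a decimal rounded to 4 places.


The metric has the form g = (A dm^2 + B ds^2)/s^2 with A = 1, B = 1.
Substitute u = sqrt(A/B)*m: g = B*(du^2 + ds^2)/s^2, i.e. B times the
Poincare upper half-plane metric, which has constant Gaussian curvature -1.
Scaling a 2D metric by a constant c divides the Gaussian curvature by c,
so K = -1/B = -1/(1) = -1.0000 everywhere (the point (m, s) = (-4, 4) is irrelevant:
the curvature is constant).
Scalar curvature in dimension 2: R = 2K = -2/(1) = -2.0000.

-2.0000


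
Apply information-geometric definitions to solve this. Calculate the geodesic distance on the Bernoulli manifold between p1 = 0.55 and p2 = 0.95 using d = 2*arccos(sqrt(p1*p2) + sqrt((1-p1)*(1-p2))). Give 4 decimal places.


Geodesic distance on Bernoulli manifold:
d(p1,p2) = 2*arccos(sqrt(p1*p2) + sqrt((1-p1)*(1-p2))).
sqrt(p1*p2) = sqrt(0.55*0.95) = 0.722842.
sqrt((1-p1)*(1-p2)) = sqrt(0.45*0.05) = 0.15.
arg = 0.722842 + 0.15 = 0.872842.
d = 2*arccos(0.872842) = 1.0196

1.0196


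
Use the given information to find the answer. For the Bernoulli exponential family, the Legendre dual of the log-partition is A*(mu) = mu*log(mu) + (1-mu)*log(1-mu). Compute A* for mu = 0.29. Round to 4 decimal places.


Legendre transform for Bernoulli:
A*(mu) = mu*log(mu) + (1-mu)*log(1-mu).
mu = 0.29, 1-mu = 0.71.
mu*log(mu) = 0.29*log(0.29) = -0.358984.
(1-mu)*log(1-mu) = 0.71*log(0.71) = -0.243168.
A* = -0.358984 + -0.243168 = -0.6022

-0.6022


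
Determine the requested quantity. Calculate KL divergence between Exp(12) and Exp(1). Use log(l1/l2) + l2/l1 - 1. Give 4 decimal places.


KL divergence for exponential family:
KL = log(l1/l2) + l2/l1 - 1.
log(12/1) = 2.484907.
1/12 = 0.083333.
KL = 2.484907 + 0.083333 - 1 = 1.5682

1.5682


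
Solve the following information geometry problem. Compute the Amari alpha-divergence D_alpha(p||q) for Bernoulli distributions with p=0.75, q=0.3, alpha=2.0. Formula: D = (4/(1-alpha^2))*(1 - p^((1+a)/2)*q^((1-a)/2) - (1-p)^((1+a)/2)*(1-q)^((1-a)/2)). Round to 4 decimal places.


Amari alpha-divergence:
D = (4/(1-alpha^2))*(1 - p^((1+a)/2)*q^((1-a)/2) - (1-p)^((1+a)/2)*(1-q)^((1-a)/2)).
alpha = 2.0, p = 0.75, q = 0.3.
e1 = (1+alpha)/2 = 1.5, e2 = (1-alpha)/2 = -0.5.
t1 = p^e1 * q^e2 = 0.75^1.5 * 0.3^-0.5 = 1.185854.
t2 = (1-p)^e1 * (1-q)^e2 = 0.25^1.5 * 0.7^-0.5 = 0.149404.
4/(1-alpha^2) = -1.333333.
D = -1.333333*(1 - 1.185854 - 0.149404) = 0.4470

0.4470


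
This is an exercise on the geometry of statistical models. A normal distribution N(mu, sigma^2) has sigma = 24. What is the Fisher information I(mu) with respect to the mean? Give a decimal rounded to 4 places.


The Fisher information for the mean of a normal distribution is I(mu) = 1/sigma^2.
sigma = 24, so sigma^2 = 576.
I(mu) = 1/576 = 0.0017

0.0017


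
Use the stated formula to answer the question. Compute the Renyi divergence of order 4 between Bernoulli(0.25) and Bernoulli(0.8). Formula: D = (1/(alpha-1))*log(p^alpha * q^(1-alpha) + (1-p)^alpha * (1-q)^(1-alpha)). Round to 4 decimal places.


Renyi divergence of order alpha between Bernoulli distributions:
D = (1/(alpha-1))*log(p^alpha * q^(1-alpha) + (1-p)^alpha * (1-q)^(1-alpha)).
alpha = 4, p = 0.25, q = 0.8.
p^alpha * q^(1-alpha) = 0.25^4 * 0.8^-3 = 0.007629.
(1-p)^alpha * (1-q)^(1-alpha) = 0.75^4 * 0.2^-3 = 39.550781.
sum = 0.007629 + 39.550781 = 39.558411.
D = (1/3)*log(39.558411) = 1.2259

1.2259


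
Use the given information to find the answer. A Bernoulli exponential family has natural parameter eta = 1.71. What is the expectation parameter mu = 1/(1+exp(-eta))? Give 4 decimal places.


Dual coordinate (expectation parameter) for Bernoulli:
mu = 1/(1+exp(-eta)).
eta = 1.71.
exp(-eta) = exp(-1.71) = 0.180866.
mu = 1/(1+0.180866) = 0.8468

0.8468


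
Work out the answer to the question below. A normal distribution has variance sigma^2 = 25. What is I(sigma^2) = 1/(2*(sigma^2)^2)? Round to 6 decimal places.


Fisher information for variance: I(sigma^2) = 1/(2*sigma^4).
sigma^2 = 25, so sigma^4 = 625.
I = 1/(2*625) = 1/1250 = 0.000800

0.000800


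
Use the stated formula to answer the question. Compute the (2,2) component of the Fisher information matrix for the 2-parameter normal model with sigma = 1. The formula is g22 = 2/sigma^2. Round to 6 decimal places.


For the 2-parameter normal family, the Fisher metric has:
  g11 = 1/sigma^2, g22 = 2/sigma^2.
sigma = 1, sigma^2 = 1.
g22 = 2.000000

2.000000


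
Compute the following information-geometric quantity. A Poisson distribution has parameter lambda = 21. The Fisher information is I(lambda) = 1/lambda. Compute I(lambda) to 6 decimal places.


Fisher information for Poisson: I(lambda) = 1/lambda.
lambda = 21.
I(lambda) = 1/21 = 0.047619

0.047619


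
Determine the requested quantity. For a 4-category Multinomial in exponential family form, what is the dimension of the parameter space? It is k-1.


Exponential family dimension calculation:
For Multinomial with k=4 categories, dim = k-1 = 3.

3


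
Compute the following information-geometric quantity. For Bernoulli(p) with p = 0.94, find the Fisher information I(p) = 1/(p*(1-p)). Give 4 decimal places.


For Bernoulli(p), Fisher information is I(p) = 1/(p*(1-p)).
p = 0.94, 1-p = 0.06.
p*(1-p) = 0.0564.
I(p) = 1/0.0564 = 17.7305

17.7305


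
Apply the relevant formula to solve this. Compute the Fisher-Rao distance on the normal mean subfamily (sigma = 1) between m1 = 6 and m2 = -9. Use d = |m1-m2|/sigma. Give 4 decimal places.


On the fixed-variance normal subfamily, geodesic distance = |m1-m2|/sigma.
|6 - -9| = 15.
sigma = 1.
d = 15/1 = 15.0000

15.0000


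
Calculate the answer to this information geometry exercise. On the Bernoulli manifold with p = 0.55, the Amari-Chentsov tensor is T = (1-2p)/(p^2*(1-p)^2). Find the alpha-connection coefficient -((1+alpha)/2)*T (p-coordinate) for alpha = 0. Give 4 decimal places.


Skewness (Amari-Chentsov) tensor: T = (1-2p)/(p^2*(1-p)^2).
p = 0.55, 1-2p = -0.1, p^2 = 0.3025, (1-p)^2 = 0.2025.
T = -0.1/(0.3025 * 0.2025) = -1.632486.
In the p-coordinate, Gamma^(alpha) = Gamma^(0) - (alpha/2)*T with Gamma^(0) = (1/2)*g'(p) = -T/2,
so Gamma^(alpha) = -((1+alpha)/2)*T.
alpha = 0, -(1+alpha)/2 = -0.5.
Gamma = -0.5 * -1.632486 = 0.8162

0.8162


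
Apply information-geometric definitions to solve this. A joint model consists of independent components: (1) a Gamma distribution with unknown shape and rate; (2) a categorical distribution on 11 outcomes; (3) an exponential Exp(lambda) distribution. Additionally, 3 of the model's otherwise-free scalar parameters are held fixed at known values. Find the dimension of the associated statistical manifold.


The dimension of a statistical manifold equals the number of free
(independent) real parameters of the model. For a product of independent
blocks the parameter counts add.
- Gamma (shape, rate): 2.
- categorical on 11 outcomes (probabilities sum to 1): 11-1 = 10.
- exponential (lambda): 1.
Total = 2 + 10 + 1 = 13.
3 parameter(s) fixed at known values: 13 - 3 = 10.
Dimension = 10

10


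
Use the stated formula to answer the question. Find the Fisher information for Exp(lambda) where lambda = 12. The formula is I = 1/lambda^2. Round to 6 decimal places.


Fisher information for exponential: I(lambda) = 1/lambda^2.
lambda = 12, lambda^2 = 144.
I = 1/144 = 0.006944

0.006944


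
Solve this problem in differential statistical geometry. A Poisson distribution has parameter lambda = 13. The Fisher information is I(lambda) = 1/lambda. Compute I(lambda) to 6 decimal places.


Fisher information for Poisson: I(lambda) = 1/lambda.
lambda = 13.
I(lambda) = 1/13 = 0.076923

0.076923


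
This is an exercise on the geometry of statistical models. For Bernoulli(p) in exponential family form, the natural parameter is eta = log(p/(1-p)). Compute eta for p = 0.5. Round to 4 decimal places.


Natural parameter for Bernoulli: eta = log(p/(1-p)).
p = 0.5, 1-p = 0.5.
p/(1-p) = 1.0.
eta = log(1.0) = 0.0000

0.0000


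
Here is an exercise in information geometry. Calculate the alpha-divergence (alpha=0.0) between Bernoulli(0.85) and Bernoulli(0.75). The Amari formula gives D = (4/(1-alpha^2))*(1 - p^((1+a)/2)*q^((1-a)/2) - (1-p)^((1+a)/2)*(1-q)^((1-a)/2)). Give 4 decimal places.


Amari alpha-divergence:
D = (4/(1-alpha^2))*(1 - p^((1+a)/2)*q^((1-a)/2) - (1-p)^((1+a)/2)*(1-q)^((1-a)/2)).
alpha = 0.0, p = 0.85, q = 0.75.
e1 = (1+alpha)/2 = 0.5, e2 = (1-alpha)/2 = 0.5.
t1 = p^e1 * q^e2 = 0.85^0.5 * 0.75^0.5 = 0.798436.
t2 = (1-p)^e1 * (1-q)^e2 = 0.15^0.5 * 0.25^0.5 = 0.193649.
4/(1-alpha^2) = 4.0.
D = 4.0*(1 - 0.798436 - 0.193649) = 0.0317

0.0317


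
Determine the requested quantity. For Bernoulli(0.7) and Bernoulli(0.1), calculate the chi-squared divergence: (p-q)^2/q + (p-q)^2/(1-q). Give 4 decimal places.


Chi-squared divergence between Bernoulli distributions:
chi^2 = (p-q)^2/q + (p-q)^2/(1-q).
p = 0.7, q = 0.1, p-q = 0.6.
(p-q)^2 = 0.36.
term1 = 0.36/0.1 = 3.6.
term2 = 0.36/0.9 = 0.4.
chi^2 = 3.6 + 0.4 = 4.0000

4.0000


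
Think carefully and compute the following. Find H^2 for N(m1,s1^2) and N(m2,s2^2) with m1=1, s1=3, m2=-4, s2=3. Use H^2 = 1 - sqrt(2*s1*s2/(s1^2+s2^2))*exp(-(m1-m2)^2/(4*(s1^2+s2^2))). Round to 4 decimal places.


Squared Hellinger distance for Gaussians:
H^2 = 1 - sqrt(2*s1*s2/(s1^2+s2^2)) * exp(-(m1-m2)^2/(4*(s1^2+s2^2))).
s1^2 = 9, s2^2 = 9, s1^2+s2^2 = 18.
sqrt(2*3*3/(18)) = 1.0.
(m1-m2)^2 = (5)^2 = 25.
exp(-25/(4*18)) = exp(-0.347222) = 0.706648.
H^2 = 1 - 1.0*0.706648 = 0.2934

0.2934


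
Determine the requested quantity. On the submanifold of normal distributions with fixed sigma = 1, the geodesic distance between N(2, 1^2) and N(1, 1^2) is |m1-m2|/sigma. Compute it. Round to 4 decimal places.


On the fixed-variance normal subfamily, geodesic distance = |m1-m2|/sigma.
|2 - 1| = 1.
sigma = 1.
d = 1/1 = 1.0000

1.0000


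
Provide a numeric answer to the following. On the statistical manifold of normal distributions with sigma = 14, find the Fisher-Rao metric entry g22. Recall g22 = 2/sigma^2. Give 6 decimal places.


For the 2-parameter normal family, the Fisher metric has:
  g11 = 1/sigma^2, g22 = 2/sigma^2.
sigma = 14, sigma^2 = 196.
g22 = 0.010204

0.010204


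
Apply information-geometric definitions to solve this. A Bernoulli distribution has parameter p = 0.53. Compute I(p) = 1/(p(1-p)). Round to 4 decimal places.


For Bernoulli(p), Fisher information is I(p) = 1/(p*(1-p)).
p = 0.53, 1-p = 0.47.
p*(1-p) = 0.2491.
I(p) = 1/0.2491 = 4.0145

4.0145


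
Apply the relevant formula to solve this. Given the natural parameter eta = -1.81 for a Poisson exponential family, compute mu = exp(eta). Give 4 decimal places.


Expectation parameter for Poisson exponential family:
mu = exp(eta).
eta = -1.81.
mu = exp(-1.81) = 0.1637

0.1637


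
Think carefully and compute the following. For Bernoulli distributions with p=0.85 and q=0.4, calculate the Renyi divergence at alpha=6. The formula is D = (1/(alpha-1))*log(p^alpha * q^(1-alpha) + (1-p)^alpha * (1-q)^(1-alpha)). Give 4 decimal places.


Renyi divergence of order alpha between Bernoulli distributions:
D = (1/(alpha-1))*log(p^alpha * q^(1-alpha) + (1-p)^alpha * (1-q)^(1-alpha)).
alpha = 6, p = 0.85, q = 0.4.
p^alpha * q^(1-alpha) = 0.85^6 * 0.4^-5 = 36.831007.
(1-p)^alpha * (1-q)^(1-alpha) = 0.15^6 * 0.6^-5 = 0.000146.
sum = 36.831007 + 0.000146 = 36.831154.
D = (1/5)*log(36.831154) = 0.7213

0.7213


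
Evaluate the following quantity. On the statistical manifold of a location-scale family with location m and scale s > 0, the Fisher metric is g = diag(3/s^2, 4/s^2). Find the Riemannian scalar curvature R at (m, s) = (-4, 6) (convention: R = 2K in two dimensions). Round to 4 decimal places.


The metric has the form g = (A dm^2 + B ds^2)/s^2 with A = 3, B = 4.
Substitute u = sqrt(A/B)*m: g = B*(du^2 + ds^2)/s^2, i.e. B times the
Poincare upper half-plane metric, which has constant Gaussian curvature -1.
Scaling a 2D metric by a constant c divides the Gaussian curvature by c,
so K = -1/B = -1/(4) = -0.2500 everywhere (the point (m, s) = (-4, 6) is irrelevant:
the curvature is constant).
Scalar curvature in dimension 2: R = 2K = -2/(4) = -0.5000.

-0.5000


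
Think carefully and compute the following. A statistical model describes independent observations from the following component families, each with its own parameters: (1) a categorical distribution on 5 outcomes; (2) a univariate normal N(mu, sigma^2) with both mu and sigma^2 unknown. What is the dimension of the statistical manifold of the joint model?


The dimension of a statistical manifold equals the number of free
(independent) real parameters of the model. For a product of independent
blocks the parameter counts add.
- categorical on 5 outcomes (probabilities sum to 1): 5-1 = 4.
- normal (mu, sigma^2): 2.
Total = 4 + 2 = 6.
Dimension = 6

6


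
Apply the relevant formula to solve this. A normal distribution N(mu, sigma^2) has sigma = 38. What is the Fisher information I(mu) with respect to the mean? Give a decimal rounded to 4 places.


The Fisher information for the mean of a normal distribution is I(mu) = 1/sigma^2.
sigma = 38, so sigma^2 = 1444.
I(mu) = 1/1444 = 0.0007

0.0007


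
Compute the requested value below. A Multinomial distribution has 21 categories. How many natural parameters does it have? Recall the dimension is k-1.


Exponential family dimension calculation:
For Multinomial with k=21 categories, dim = k-1 = 20.

20


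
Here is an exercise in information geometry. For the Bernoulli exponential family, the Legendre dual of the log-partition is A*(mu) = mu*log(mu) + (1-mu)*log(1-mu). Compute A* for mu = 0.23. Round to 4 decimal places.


Legendre transform for Bernoulli:
A*(mu) = mu*log(mu) + (1-mu)*log(1-mu).
mu = 0.23, 1-mu = 0.77.
mu*log(mu) = 0.23*log(0.23) = -0.338025.
(1-mu)*log(1-mu) = 0.77*log(0.77) = -0.201251.
A* = -0.338025 + -0.201251 = -0.5393

-0.5393


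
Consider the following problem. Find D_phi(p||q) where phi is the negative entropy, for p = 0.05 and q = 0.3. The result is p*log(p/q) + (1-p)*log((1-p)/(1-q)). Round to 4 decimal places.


Bregman divergence with negative entropy generator:
D = p*log(p/q) + (1-p)*log((1-p)/(1-q)).
p = 0.05, q = 0.3.
p*log(p/q) = 0.05*log(0.05/0.3) = -0.089588.
(1-p)*log((1-p)/(1-q)) = 0.95*log(0.95/0.7) = 0.290113.
D = -0.089588 + 0.290113 = 0.2005

0.2005


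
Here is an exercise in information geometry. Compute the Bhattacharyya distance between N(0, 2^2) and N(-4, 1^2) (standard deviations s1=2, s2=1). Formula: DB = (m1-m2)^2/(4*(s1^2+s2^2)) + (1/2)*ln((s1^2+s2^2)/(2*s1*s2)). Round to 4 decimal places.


Bhattacharyya distance between two Gaussians:
DB = (m1-m2)^2/(4*(s1^2+s2^2)) + (1/2)*ln((s1^2+s2^2)/(2*s1*s2)).
(m1-m2)^2 = (4)^2 = 16.
s1^2+s2^2 = 4 + 1 = 5.
term1 = 16/20 = 0.8.
term2 = 0.5*ln(5/4.0) = 0.111572.
DB = 0.8 + 0.111572 = 0.9116

0.9116


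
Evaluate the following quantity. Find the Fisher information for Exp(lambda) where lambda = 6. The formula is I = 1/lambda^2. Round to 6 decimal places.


Fisher information for exponential: I(lambda) = 1/lambda^2.
lambda = 6, lambda^2 = 36.
I = 1/36 = 0.027778

0.027778


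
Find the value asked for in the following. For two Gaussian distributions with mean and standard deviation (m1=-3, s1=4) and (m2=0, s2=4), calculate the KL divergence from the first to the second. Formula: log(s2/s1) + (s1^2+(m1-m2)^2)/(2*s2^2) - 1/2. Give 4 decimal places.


KL divergence between normal distributions:
KL = log(s2/s1) + (s1^2 + (m1-m2)^2)/(2*s2^2) - 1/2.
log(4/4) = 0.0.
(4^2 + (-3-0)^2)/(2*4^2) = (16 + 9)/32 = 0.78125.
KL = 0.0 + 0.78125 - 0.5 = 0.2813

0.2813


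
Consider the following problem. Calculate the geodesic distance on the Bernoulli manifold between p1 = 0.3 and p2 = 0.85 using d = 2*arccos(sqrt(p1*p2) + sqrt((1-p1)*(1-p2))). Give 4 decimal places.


Geodesic distance on Bernoulli manifold:
d(p1,p2) = 2*arccos(sqrt(p1*p2) + sqrt((1-p1)*(1-p2))).
sqrt(p1*p2) = sqrt(0.3*0.85) = 0.504975.
sqrt((1-p1)*(1-p2)) = sqrt(0.7*0.15) = 0.324037.
arg = 0.504975 + 0.324037 = 0.829012.
d = 2*arccos(0.829012) = 1.1869

1.1869


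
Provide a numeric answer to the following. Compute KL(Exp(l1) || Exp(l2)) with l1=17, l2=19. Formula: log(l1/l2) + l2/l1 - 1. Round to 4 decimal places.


KL divergence for exponential family:
KL = log(l1/l2) + l2/l1 - 1.
log(17/19) = -0.111226.
19/17 = 1.117647.
KL = -0.111226 + 1.117647 - 1 = 0.0064

0.0064


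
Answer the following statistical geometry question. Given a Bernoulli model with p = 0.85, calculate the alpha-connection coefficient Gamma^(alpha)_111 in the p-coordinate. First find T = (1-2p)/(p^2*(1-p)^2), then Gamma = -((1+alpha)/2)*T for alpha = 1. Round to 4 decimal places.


Skewness (Amari-Chentsov) tensor: T = (1-2p)/(p^2*(1-p)^2).
p = 0.85, 1-2p = -0.7, p^2 = 0.7225, (1-p)^2 = 0.0225.
T = -0.7/(0.7225 * 0.0225) = -43.060361.
In the p-coordinate, Gamma^(alpha) = Gamma^(0) - (alpha/2)*T with Gamma^(0) = (1/2)*g'(p) = -T/2,
so Gamma^(alpha) = -((1+alpha)/2)*T.
alpha = 1, -(1+alpha)/2 = -1.0.
Gamma = -1.0 * -43.060361 = 43.0604

43.0604


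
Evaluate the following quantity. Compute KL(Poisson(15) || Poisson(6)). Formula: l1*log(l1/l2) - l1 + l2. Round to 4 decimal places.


KL divergence for Poisson:
KL = l1*log(l1/l2) - l1 + l2.
l1 = 15, l2 = 6.
log(15/6) = 0.916291.
l1*log(l1/l2) = 15 * 0.916291 = 13.744361.
KL = 13.744361 - 15 + 6 = 4.7444

4.7444


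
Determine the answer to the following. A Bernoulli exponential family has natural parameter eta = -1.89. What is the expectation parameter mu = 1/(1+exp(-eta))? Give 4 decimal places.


Dual coordinate (expectation parameter) for Bernoulli:
mu = 1/(1+exp(-eta)).
eta = -1.89.
exp(-eta) = exp(1.89) = 6.619369.
mu = 1/(1+6.619369) = 0.1312

0.1312


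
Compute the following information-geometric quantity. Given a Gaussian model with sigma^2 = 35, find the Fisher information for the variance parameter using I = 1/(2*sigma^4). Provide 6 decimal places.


Fisher information for variance: I(sigma^2) = 1/(2*sigma^4).
sigma^2 = 35, so sigma^4 = 1225.
I = 1/(2*1225) = 1/2450 = 0.000408

0.000408


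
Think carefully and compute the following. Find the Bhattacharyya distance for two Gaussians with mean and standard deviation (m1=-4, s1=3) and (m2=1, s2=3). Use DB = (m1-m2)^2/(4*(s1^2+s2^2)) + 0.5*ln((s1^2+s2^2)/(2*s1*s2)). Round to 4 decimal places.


Bhattacharyya distance between two Gaussians:
DB = (m1-m2)^2/(4*(s1^2+s2^2)) + (1/2)*ln((s1^2+s2^2)/(2*s1*s2)).
(m1-m2)^2 = (-5)^2 = 25.
s1^2+s2^2 = 9 + 9 = 18.
term1 = 25/72 = 0.347222.
term2 = 0.5*ln(18/18.0) = 0.0.
DB = 0.347222 + 0.0 = 0.3472

0.3472


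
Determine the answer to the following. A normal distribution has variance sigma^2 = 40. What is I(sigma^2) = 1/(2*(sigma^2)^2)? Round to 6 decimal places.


Fisher information for variance: I(sigma^2) = 1/(2*sigma^4).
sigma^2 = 40, so sigma^4 = 1600.
I = 1/(2*1600) = 1/3200 = 0.000313

0.000313


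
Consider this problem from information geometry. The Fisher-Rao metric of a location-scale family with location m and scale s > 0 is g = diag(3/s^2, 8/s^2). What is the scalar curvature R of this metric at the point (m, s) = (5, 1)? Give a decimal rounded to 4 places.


The metric has the form g = (A dm^2 + B ds^2)/s^2 with A = 3, B = 8.
Substitute u = sqrt(A/B)*m: g = B*(du^2 + ds^2)/s^2, i.e. B times the
Poincare upper half-plane metric, which has constant Gaussian curvature -1.
Scaling a 2D metric by a constant c divides the Gaussian curvature by c,
so K = -1/B = -1/(8) = -0.1250 everywhere (the point (m, s) = (5, 1) is irrelevant:
the curvature is constant).
Scalar curvature in dimension 2: R = 2K = -2/(8) = -0.2500.

-0.2500


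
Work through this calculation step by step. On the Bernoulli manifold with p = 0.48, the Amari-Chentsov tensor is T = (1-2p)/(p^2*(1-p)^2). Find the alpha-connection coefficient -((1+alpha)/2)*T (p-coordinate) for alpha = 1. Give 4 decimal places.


Skewness (Amari-Chentsov) tensor: T = (1-2p)/(p^2*(1-p)^2).
p = 0.48, 1-2p = 0.04, p^2 = 0.2304, (1-p)^2 = 0.2704.
T = 0.04/(0.2304 * 0.2704) = 0.642053.
In the p-coordinate, Gamma^(alpha) = Gamma^(0) - (alpha/2)*T with Gamma^(0) = (1/2)*g'(p) = -T/2,
so Gamma^(alpha) = -((1+alpha)/2)*T.
alpha = 1, -(1+alpha)/2 = -1.0.
Gamma = -1.0 * 0.642053 = -0.6421

-0.6421


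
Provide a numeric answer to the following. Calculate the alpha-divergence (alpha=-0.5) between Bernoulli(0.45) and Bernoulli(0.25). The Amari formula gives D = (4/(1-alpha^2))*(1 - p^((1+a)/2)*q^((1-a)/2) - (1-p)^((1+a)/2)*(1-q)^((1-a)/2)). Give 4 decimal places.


Amari alpha-divergence:
D = (4/(1-alpha^2))*(1 - p^((1+a)/2)*q^((1-a)/2) - (1-p)^((1+a)/2)*(1-q)^((1-a)/2)).
alpha = -0.5, p = 0.45, q = 0.25.
e1 = (1+alpha)/2 = 0.25, e2 = (1-alpha)/2 = 0.75.
t1 = p^e1 * q^e2 = 0.45^0.25 * 0.25^0.75 = 0.289573.
t2 = (1-p)^e1 * (1-q)^e2 = 0.55^0.25 * 0.75^0.75 = 0.694043.
4/(1-alpha^2) = 5.333333.
D = 5.333333*(1 - 0.289573 - 0.694043) = 0.0874

0.0874
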